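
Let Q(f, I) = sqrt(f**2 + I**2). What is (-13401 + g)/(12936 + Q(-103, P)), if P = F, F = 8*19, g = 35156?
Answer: 281422680/167306383 - 21755*sqrt(33713)/167306383 ≈ 1.6582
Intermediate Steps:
F = 152
P = 152
Q(f, I) = sqrt(I**2 + f**2)
(-13401 + g)/(12936 + Q(-103, P)) = (-13401 + 35156)/(12936 + sqrt(152**2 + (-103)**2)) = 21755/(12936 + sqrt(23104 + 10609)) = 21755/(12936 + sqrt(33713))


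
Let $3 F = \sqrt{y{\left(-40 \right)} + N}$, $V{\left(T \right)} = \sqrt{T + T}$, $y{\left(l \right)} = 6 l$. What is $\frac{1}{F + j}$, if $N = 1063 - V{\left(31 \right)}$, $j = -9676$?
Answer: $- \frac{1}{9676 - \frac{\sqrt{823 - \sqrt{62}}}{3}} \approx -0.00010345$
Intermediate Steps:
$V{\left(T \right)} = \sqrt{2} \sqrt{T}$ ($V{\left(T \right)} = \sqrt{2 T} = \sqrt{2} \sqrt{T}$)
$N = 1063 - \sqrt{62}$ ($N = 1063 - \sqrt{2} \sqrt{31} = 1063 - \sqrt{62} \approx 1055.1$)
$F = \frac{\sqrt{823 - \sqrt{62}}}{3}$ ($F = \frac{\sqrt{6 \left(-40\right) + \left(1063 - \sqrt{62}\right)}}{3} = \frac{\sqrt{-240 + \left(1063 - \sqrt{62}\right)}}{3} = \frac{\sqrt{823 - \sqrt{62}}}{3} \approx 9.5168$)
$\frac{1}{F + j} = \frac{1}{\frac{\sqrt{823 - \sqrt{62}}}{3} - 9676} = \frac{1}{-9676 + \frac{\sqrt{823 - \sqrt{62}}}{3}}$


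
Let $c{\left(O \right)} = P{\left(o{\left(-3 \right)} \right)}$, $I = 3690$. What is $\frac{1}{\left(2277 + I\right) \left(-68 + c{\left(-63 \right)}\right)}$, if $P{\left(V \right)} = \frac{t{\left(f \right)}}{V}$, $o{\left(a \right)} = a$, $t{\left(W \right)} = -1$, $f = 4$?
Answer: $- \frac{1}{403767} \approx -2.4767 \cdot 10^{-6}$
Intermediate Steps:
$P{\left(V \right)} = - \frac{1}{V}$
$c{\left(O \right)} = \frac{1}{3}$ ($c{\left(O \right)} = - \frac{1}{-3} = \left(-1\right) \left(- \frac{1}{3}\right) = \frac{1}{3}$)
$\frac{1}{\left(2277 + I\right) \left(-68 + c{\left(-63 \right)}\right)} = \frac{1}{\left(2277 + 3690\right) \left(-68 + \frac{1}{3}\right)} = \frac{1}{5967 \left(- \frac{203}{3}\right)} = \frac{1}{-403767} = - \frac{1}{403767}$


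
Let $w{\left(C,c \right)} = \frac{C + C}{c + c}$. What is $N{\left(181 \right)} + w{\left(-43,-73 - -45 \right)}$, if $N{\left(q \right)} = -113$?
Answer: $- \frac{3121}{28} \approx -111.46$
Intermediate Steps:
$w{\left(C,c \right)} = \frac{C}{c}$ ($w{\left(C,c \right)} = \frac{2 C}{2 c} = 2 C \frac{1}{2 c} = \frac{C}{c}$)
$N{\left(181 \right)} + w{\left(-43,-73 - -45 \right)} = -113 - \frac{43}{-73 - -45} = -113 - \frac{43}{-73 + 45} = -113 - \frac{43}{-28} = -113 - - \frac{43}{28} = -113 + \frac{43}{28} = - \frac{3121}{28}$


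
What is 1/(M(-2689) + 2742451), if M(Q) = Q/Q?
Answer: 1/2742452 ≈ 3.6464e-7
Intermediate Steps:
M(Q) = 1
1/(M(-2689) + 2742451) = 1/(1 + 2742451) = 1/2742452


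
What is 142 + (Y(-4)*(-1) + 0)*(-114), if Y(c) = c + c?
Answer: -770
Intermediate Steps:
Y(c) = 2*c
142 + (Y(-4)*(-1) + 0)*(-114) = 142 + ((2*(-4))*(-1) + 0)*(-114) = 142 + (-8*(-1) + 0)*(-114) = 142 + (8 + 0)*(-114) = 142 + 8*(-114) = 142 - 912 = -770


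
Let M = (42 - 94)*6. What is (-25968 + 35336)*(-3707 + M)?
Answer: -37649992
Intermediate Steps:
M = -312 (M = -52*6 = -312)
(-25968 + 35336)*(-3707 + M) = (-25968 + 35336)*(-3707 - 312) = 9368*(-4019) = -37649992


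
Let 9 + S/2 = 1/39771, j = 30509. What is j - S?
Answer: 1214089315/39771 ≈ 30527.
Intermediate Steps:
S = -715876/39771 (S = -18 + 2/39771 = -715876/39771 ≈ -18.000)
j - S = 30509 - 1*(-715876/39771) = 30509 + 715876/39771 = 1214089315/39771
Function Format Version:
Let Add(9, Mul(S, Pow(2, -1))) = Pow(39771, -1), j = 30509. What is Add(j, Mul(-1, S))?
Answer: Rational(1214089315, 39771) ≈ 30527.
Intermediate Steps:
S = Rational(-715876, 39771) (S = Add(-18, Mul(2, Pow(39771, -1))) = Add(-18, Mul(2, Rational(1, 39771))) = Add(-18, Rational(2, 39771)) = Rational(-715876, 39771) ≈ -18.000)
Add(j, Mul(-1, S)) = Add(30509, Mul(-1, Rational(-715876, 39771))) = Add(30509, Rational(715876, 39771)) = Rational(1214089315, 39771)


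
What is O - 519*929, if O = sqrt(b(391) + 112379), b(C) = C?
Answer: -482151 + 3*sqrt(12530) ≈ -4.8182e+5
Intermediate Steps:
O = 3*sqrt(12530) (O = sqrt(391 + 112379) = sqrt(112770) = 3*sqrt(12530) ≈ 335.81)
O - 519*929 = 3*sqrt(12530) - 519*929 = 3*sqrt(12530) - 1*482151 = 3*sqrt(12530) - 482151 = -482151 + 3*sqrt(12530)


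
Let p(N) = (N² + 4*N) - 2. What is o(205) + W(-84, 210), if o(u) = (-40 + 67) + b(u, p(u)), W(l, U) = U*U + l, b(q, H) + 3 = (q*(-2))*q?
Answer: -40010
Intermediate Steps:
p(N) = -2 + N² + 4*N
b(q, H) = -3 - 2*q² (b(q, H) = -3 + (q*(-2))*q = -3 + (-2*q)*q = -3 - 2*q²)
W(l, U) = l + U² (W(l, U) = U² + l = l + U²)
o(u) = 24 - 2*u² (o(u) = (-40 + 67) + (-3 - 2*u²) = 27 + (-3 - 2*u²) = 24 - 2*u²)
o(205) + W(-84, 210) = (24 - 2*205²) + (-84 + 210²) = (24 - 2*42025) + (-84 + 44100) = (24 - 84050) + 44016 = -84026 + 44016 = -40010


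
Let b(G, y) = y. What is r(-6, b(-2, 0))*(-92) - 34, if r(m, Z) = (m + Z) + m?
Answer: 1070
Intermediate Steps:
r(m, Z) = Z + 2*m (r(m, Z) = (Z + m) + m = Z + 2*m)
r(-6, b(-2, 0))*(-92) - 34 = (0 + 2*(-6))*(-92) - 34 = (0 - 12)*(-92) - 34 = -12*(-92) - 34 = 1104 - 34 = 1070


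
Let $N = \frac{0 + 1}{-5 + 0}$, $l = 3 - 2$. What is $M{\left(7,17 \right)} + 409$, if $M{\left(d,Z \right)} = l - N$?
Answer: $\frac{2051}{5} \approx 410.2$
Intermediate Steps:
$l = 1$
$N = - \frac{1}{5}$ ($N = 1 \frac{1}{-5} = 1 \left(- \frac{1}{5}\right) = - \frac{1}{5} \approx -0.2$)
$M{\left(d,Z \right)} = \frac{6}{5}$ ($M{\left(d,Z \right)} = 1 - - \frac{1}{5} = 1 + \frac{1}{5} = \frac{6}{5}$)
$M{\left(7,17 \right)} + 409 = \frac{6}{5} + 409 = \frac{2051}{5}$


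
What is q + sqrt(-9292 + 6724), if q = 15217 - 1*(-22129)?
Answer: 37346 + 2*I*sqrt(642) ≈ 37346.0 + 50.675*I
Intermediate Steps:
q = 37346 (q = 15217 + 22129 = 37346)
q + sqrt(-9292 + 6724) = 37346 + sqrt(-9292 + 6724) = 37346 + sqrt(-2568) = 37346 + 2*I*sqrt(642)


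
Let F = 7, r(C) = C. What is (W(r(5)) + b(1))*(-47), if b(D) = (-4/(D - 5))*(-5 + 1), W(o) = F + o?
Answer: -376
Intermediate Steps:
W(o) = 7 + o
b(D) = 16/(-5 + D) (b(D) = (-4/(-5 + D))*(-4) = -4/(-5 + D)*(-4) = 16/(-5 + D))
(W(r(5)) + b(1))*(-47) = ((7 + 5) + 16/(-5 + 1))*(-47) = (12 + 16/(-4))*(-47) = (12 + 16*(-1/4))*(-47) = (12 - 4)*(-47) = 8*(-47) = -376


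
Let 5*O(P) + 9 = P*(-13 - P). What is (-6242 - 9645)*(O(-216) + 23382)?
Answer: -1160593011/5 ≈ -2.3212e+8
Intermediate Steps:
O(P) = -9/5 + P*(-13 - P)/5 (O(P) = -9/5 + (P*(-13 - P))/5 = -9/5 + P*(-13 - P)/5)
(-6242 - 9645)*(O(-216) + 23382) = (-6242 - 9645)*((-9/5 - 13/5*(-216) - ⅕*(-216)²) + 23382) = -15887*((-9/5 + 2808/5 - ⅕*46656) + 23382) = -15887*((-9/5 + 2808/5 - 46656/5) + 23382) = -15887*(-43857/5 + 23382) = -15887*73053/5 = -1160593011/5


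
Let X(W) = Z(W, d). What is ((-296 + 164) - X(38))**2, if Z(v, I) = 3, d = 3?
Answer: 18225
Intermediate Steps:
X(W) = 3
((-296 + 164) - X(38))**2 = ((-296 + 164) - 1*3)**2 = (-132 - 3)**2 = (-135)**2 = 18225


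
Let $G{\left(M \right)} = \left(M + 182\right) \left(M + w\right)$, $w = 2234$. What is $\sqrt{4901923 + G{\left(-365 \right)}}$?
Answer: $2 \sqrt{1139974} \approx 2135.4$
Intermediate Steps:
$G{\left(M \right)} = \left(182 + M\right) \left(2234 + M\right)$ ($G{\left(M \right)} = \left(M + 182\right) \left(M + 2234\right) = \left(182 + M\right) \left(2234 + M\right)$)
$\sqrt{4901923 + G{\left(-365 \right)}} = \sqrt{4901923 + \left(406588 + \left(-365\right)^{2} + 2416 \left(-365\right)\right)} = \sqrt{4901923 + \left(406588 + 133225 - 881840\right)} = \sqrt{4901923 - 342027} = \sqrt{4559896} = 2 \sqrt{1139974}$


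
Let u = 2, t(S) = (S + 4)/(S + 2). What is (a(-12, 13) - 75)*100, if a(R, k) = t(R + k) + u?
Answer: -21400/3 ≈ -7133.3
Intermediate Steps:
t(S) = (4 + S)/(2 + S)
a(R, k) = 2 + (4 + R + k)/(2 + R + k) (a(R, k) = (4 + (R + k))/(2 + (R + k)) + 2 = (4 + R + k)/(2 + R + k) + 2 = 2 + (4 + R + k)/(2 + R + k))
(a(-12, 13) - 75)*100 = ((8 + 3*(-12) + 3*13)/(2 - 12 + 13) - 75)*100 = ((8 - 36 + 39)/3 - 75)*100 = ((⅓)*11 - 75)*100 = (11/3 - 75)*100 = -214/3*100 = -21400/3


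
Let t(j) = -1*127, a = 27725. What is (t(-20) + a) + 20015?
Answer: 47613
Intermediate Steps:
t(j) = -127
(t(-20) + a) + 20015 = (-127 + 27725) + 20015 = 27598 + 20015 = 47613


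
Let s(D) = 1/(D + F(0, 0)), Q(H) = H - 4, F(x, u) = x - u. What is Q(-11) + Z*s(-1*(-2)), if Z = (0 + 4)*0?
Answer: -15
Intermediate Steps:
Q(H) = -4 + H
Z = 0 (Z = 4*0 = 0)
s(D) = 1/D (s(D) = 1/(D + (0 - 1*0)) = 1/(D + (0 + 0)) = 1/(D + 0) = 1/D)
Q(-11) + Z*s(-1*(-2)) = (-4 - 11) + 0/((-1*(-2))) = -15 + 0/2 = -15 + 0*(1/2) = -15 + 0 = -15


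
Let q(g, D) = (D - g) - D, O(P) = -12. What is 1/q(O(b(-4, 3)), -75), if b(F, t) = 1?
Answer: 1/12 ≈ 0.083333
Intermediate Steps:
q(g, D) = -g
1/q(O(b(-4, 3)), -75) = 1/(-1*(-12)) = 1/12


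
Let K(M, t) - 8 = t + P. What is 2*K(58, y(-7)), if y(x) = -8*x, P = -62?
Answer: 4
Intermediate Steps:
K(M, t) = -54 + t (K(M, t) = 8 + (t - 62) = 8 + (-62 + t) = -54 + t)
2*K(58, y(-7)) = 2*(-54 - 8*(-7)) = 2*(-54 + 56) = 2*2 = 4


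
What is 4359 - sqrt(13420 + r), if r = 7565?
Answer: 4359 - sqrt(20985) ≈ 4214.1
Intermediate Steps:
4359 - sqrt(13420 + r) = 4359 - sqrt(13420 + 7565) = 4359 - sqrt(20985)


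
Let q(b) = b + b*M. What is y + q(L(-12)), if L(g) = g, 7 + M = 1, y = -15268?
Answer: -15208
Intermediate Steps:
M = -6 (M = -7 + 1 = -6)
q(b) = -5*b (q(b) = b + b*(-6) = b - 6*b = -5*b)
y + q(L(-12)) = -15268 - 5*(-12) = -15268 + 60 = -15208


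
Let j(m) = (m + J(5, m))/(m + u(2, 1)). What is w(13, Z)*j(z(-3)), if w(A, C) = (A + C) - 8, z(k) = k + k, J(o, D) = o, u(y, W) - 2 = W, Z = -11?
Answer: -2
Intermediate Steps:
u(y, W) = 2 + W
z(k) = 2*k
j(m) = (5 + m)/(3 + m) (j(m) = (m + 5)/(m + (2 + 1)) = (5 + m)/(m + 3) = (5 + m)/(3 + m))
w(A, C) = -8 + A + C
w(13, Z)*j(z(-3)) = (-8 + 13 - 11)*((5 + 2*(-3))/(3 + 2*(-3))) = -6*(5 - 6)/(3 - 6) = -6*(-1)/(-3) = -(-2)*(-1) = -6*⅓ = -2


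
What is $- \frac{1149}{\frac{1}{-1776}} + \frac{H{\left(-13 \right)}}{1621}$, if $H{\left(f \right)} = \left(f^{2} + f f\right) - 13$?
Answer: $\frac{3307851829}{1621} \approx 2.0406 \cdot 10^{6}$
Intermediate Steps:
$H{\left(f \right)} = -13 + 2 f^{2}$ ($H{\left(f \right)} = \left(f^{2} + f^{2}\right) - 13 = 2 f^{2} - 13 = -13 + 2 f^{2}$)
$- \frac{1149}{\frac{1}{-1776}} + \frac{H{\left(-13 \right)}}{1621} = - \frac{1149}{\frac{1}{-1776}} + \frac{-13 + 2 \left(-13\right)^{2}}{1621} = - \frac{1149}{- \frac{1}{1776}} + \left(-13 + 2 \cdot 169\right) \frac{1}{1621} = \left(-1149\right) \left(-1776\right) + \left(-13 + 338\right) \frac{1}{1621} = 2040624 + 325 \cdot \frac{1}{1621} = 2040624 + \frac{325}{1621} = \frac{3307851829}{1621}$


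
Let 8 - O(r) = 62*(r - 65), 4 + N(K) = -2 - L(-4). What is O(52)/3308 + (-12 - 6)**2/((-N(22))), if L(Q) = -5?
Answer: 536303/1654 ≈ 324.25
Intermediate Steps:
N(K) = -1 (N(K) = -4 + (-2 - 1*(-5)) = -4 + (-2 + 5) = -4 + 3 = -1)
O(r) = 4038 - 62*r (O(r) = 8 - 62*(r - 65) = 8 - 62*(-65 + r) = 8 - (-4030 + 62*r) = 8 + (4030 - 62*r) = 4038 - 62*r)
O(52)/3308 + (-12 - 6)**2/((-N(22))) = (4038 - 62*52)/3308 + (-12 - 6)**2/((-1*(-1))) = (4038 - 3224)*(1/3308) + (-18)**2/1 = 814*(1/3308) + 324*1 = 407/1654 + 324 = 536303/1654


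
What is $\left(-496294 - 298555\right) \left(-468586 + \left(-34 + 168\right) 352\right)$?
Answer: $334963675882$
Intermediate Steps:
$\left(-496294 - 298555\right) \left(-468586 + \left(-34 + 168\right) 352\right) = - 794849 \left(-468586 + 134 \cdot 352\right) = - 794849 \left(-468586 + 47168\right) = \left(-794849\right) \left(-421418\right) = 334963675882$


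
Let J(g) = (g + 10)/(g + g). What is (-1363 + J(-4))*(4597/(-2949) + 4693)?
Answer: -18867563075/2949 ≈ -6.3980e+6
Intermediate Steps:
J(g) = (10 + g)/(2*g) (J(g) = (10 + g)/((2*g)) = (10 + g)*(1/(2*g)) = (10 + g)/(2*g))
(-1363 + J(-4))*(4597/(-2949) + 4693) = (-1363 + (1/2)*(10 - 4)/(-4))*(4597/(-2949) + 4693) = (-1363 + (1/2)*(-1/4)*6)*(4597*(-1/2949) + 4693) = (-1363 - 3/4)*(-4597/2949 + 4693) = -5455/4*13835060/2949 = -18867563075/2949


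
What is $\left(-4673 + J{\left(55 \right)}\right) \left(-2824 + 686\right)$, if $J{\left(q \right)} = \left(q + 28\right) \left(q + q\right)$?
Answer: $-9529066$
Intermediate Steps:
$J{\left(q \right)} = 2 q \left(28 + q\right)$ ($J{\left(q \right)} = \left(28 + q\right) 2 q = 2 q \left(28 + q\right)$)
$\left(-4673 + J{\left(55 \right)}\right) \left(-2824 + 686\right) = \left(-4673 + 2 \cdot 55 \left(28 + 55\right)\right) \left(-2824 + 686\right) = \left(-4673 + 2 \cdot 55 \cdot 83\right) \left(-2138\right) = \left(-4673 + 9130\right) \left(-2138\right) = 4457 \left(-2138\right) = -9529066$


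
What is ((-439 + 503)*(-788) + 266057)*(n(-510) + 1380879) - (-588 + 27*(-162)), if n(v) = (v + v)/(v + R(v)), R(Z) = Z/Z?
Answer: 151556007960033/509 ≈ 2.9775e+11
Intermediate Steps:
R(Z) = 1
n(v) = 2*v/(1 + v) (n(v) = (v + v)/(v + 1) = (2*v)/(1 + v) = 2*v/(1 + v))
((-439 + 503)*(-788) + 266057)*(n(-510) + 1380879) - (-588 + 27*(-162)) = ((-439 + 503)*(-788) + 266057)*(2*(-510)/(1 - 510) + 1380879) - (-588 + 27*(-162)) = (64*(-788) + 266057)*(2*(-510)/(-509) + 1380879) - (-588 - 4374) = (-50432 + 266057)*(2*(-510)*(-1/509) + 1380879) - 1*(-4962) = 215625*(1020/509 + 1380879) + 4962 = 215625*(702868431/509) + 4962 = 151556005434375/509 + 4962 = 151556007960033/509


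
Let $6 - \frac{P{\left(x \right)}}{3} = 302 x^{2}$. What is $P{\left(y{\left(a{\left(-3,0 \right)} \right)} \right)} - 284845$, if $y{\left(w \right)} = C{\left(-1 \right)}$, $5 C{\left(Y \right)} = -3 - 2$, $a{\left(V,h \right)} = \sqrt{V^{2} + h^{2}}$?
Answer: $-285733$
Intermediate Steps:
$C{\left(Y \right)} = -1$ ($C{\left(Y \right)} = \frac{-3 - 2}{5} = \frac{1}{5} \left(-5\right) = -1$)
$y{\left(w \right)} = -1$
$P{\left(x \right)} = 18 - 906 x^{2}$ ($P{\left(x \right)} = 18 - 3 \cdot 302 x^{2} = 18 - 906 x^{2}$)
$P{\left(y{\left(a{\left(-3,0 \right)} \right)} \right)} - 284845 = \left(18 - 906 \left(-1\right)^{2}\right) - 284845 = \left(18 - 906\right) - 284845 = -888 - 284845 = -285733$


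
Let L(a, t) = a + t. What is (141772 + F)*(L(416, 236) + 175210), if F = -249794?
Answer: -18996964964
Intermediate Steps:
(141772 + F)*(L(416, 236) + 175210) = (141772 - 249794)*((416 + 236) + 175210) = -108022*(652 + 175210) = -108022*175862 = -18996964964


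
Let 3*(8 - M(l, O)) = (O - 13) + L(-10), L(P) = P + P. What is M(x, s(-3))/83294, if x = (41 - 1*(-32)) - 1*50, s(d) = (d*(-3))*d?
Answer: 14/41647 ≈ 0.00033616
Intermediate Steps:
L(P) = 2*P
s(d) = -3*d² (s(d) = (-3*d)*d = -3*d²)
x = 23 (x = (41 + 32) - 50 = 73 - 50 = 23)
M(l, O) = 19 - O/3 (M(l, O) = 8 - ((O - 13) + 2*(-10))/3 = 8 - ((-13 + O) - 20)/3 = 8 - (-33 + O)/3 = 8 + (11 - O/3) = 19 - O/3)
M(x, s(-3))/83294 = (19 - (-1)*(-3)²)/83294 = (19 - (-1)*9)*(1/83294) = (19 - ⅓*(-27))*(1/83294) = (19 + 9)*(1/83294) = 28*(1/83294) = 14/41647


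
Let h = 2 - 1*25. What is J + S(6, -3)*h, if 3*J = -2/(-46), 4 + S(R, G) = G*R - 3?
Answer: 39676/69 ≈ 575.01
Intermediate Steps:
S(R, G) = -7 + G*R (S(R, G) = -4 + (G*R - 3) = -4 + (-3 + G*R) = -7 + G*R)
J = 1/69 (J = (-2/(-46))/3 = (-2*(-1/46))/3 = (1/3)*(1/23) = 1/69 ≈ 0.014493)
h = -23 (h = 2 - 25 = -23)
J + S(6, -3)*h = 1/69 + (-7 - 3*6)*(-23) = 1/69 + (-7 - 18)*(-23) = 1/69 - 25*(-23) = 1/69 + 575 = 39676/69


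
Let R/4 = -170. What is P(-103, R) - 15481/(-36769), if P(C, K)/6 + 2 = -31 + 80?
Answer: 10384339/36769 ≈ 282.42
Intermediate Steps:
R = -680 (R = 4*(-170) = -680)
P(C, K) = 282 (P(C, K) = -12 + 6*(-31 + 80) = -12 + 6*49 = -12 + 294 = 282)
P(-103, R) - 15481/(-36769) = 282 - 15481/(-36769) = 282 - 15481*(-1/36769) = 282 + 15481/36769 = 10384339/36769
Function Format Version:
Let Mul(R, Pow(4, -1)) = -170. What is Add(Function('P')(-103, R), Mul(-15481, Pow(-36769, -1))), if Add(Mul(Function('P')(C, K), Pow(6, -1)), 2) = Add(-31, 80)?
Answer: Rational(10384339, 36769) ≈ 282.42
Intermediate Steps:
R = -680 (R = Mul(4, -170) = -680)
Function('P')(C, K) = 282 (Function('P')(C, K) = Add(-12, Mul(6, Add(-31, 80))) = Add(-12, Mul(6, 49)) = Add(-12, 294) = 282)
Add(Function('P')(-103, R), Mul(-15481, Pow(-36769, -1))) = Add(282, Mul(-15481, Pow(-36769, -1))) = Add(282, Mul(-15481, Rational(-1, 36769))) = Add(282, Rational(15481, 36769)) = Rational(10384339, 36769)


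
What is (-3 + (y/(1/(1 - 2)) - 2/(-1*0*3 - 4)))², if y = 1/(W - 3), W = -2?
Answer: 529/100 ≈ 5.2900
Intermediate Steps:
y = -⅕ (y = 1/(-2 - 3) = 1/(-5) = -⅕ ≈ -0.20000)
(-3 + (y/(1/(1 - 2)) - 2/(-1*0*3 - 4)))² = (-3 + (-1/(5*(1/(1 - 2))) - 2/(-1*0*3 - 4)))² = (-3 + (-1/(5*(1/(-1))) - 2/(0*3 - 4)))² = (-3 + (-⅕/(-1) - 2/(0 - 4)))² = (-3 + (-⅕*(-1) - 2/(-4)))² = (-3 + (⅕ - 2*(-¼)))² = (-3 + (⅕ + ½))² = (-3 + 7/10)² = (-23/10)² = 529/100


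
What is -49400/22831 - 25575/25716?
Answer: -618091075/195707332 ≈ -3.1582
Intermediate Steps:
-49400/22831 - 25575/25716 = -49400*1/22831 - 25575*1/25716 = -49400/22831 - 8525/8572 = -618091075/195707332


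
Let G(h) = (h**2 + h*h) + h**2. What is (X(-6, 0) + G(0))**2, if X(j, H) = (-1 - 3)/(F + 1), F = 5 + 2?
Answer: 1/4 ≈ 0.25000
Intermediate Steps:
F = 7
X(j, H) = -1/2 (X(j, H) = (-1 - 3)/(7 + 1) = -4/8 = -4*1/8 = -1/2)
G(h) = 3*h**2 (G(h) = (h**2 + h**2) + h**2 = 2*h**2 + h**2 = 3*h**2)
(X(-6, 0) + G(0))**2 = (-1/2 + 3*0**2)**2 = (-1/2 + 3*0)**2 = (-1/2 + 0)**2 = (-1/2)**2 = 1/4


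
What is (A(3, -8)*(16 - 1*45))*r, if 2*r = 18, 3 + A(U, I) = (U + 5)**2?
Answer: -15921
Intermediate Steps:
A(U, I) = -3 + (5 + U)**2 (A(U, I) = -3 + (U + 5)**2 = -3 + (5 + U)**2)
r = 9 (r = (1/2)*18 = 9)
(A(3, -8)*(16 - 1*45))*r = ((-3 + (5 + 3)**2)*(16 - 1*45))*9 = ((-3 + 8**2)*(16 - 45))*9 = ((-3 + 64)*(-29))*9 = (61*(-29))*9 = -1769*9 = -15921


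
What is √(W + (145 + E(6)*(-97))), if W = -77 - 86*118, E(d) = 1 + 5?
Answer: I*√10662 ≈ 103.26*I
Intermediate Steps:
E(d) = 6
W = -10225 (W = -77 - 10148 = -10225)
√(W + (145 + E(6)*(-97))) = √(-10225 + (145 + 6*(-97))) = √(-10225 + (145 - 582)) = √(-10225 - 437) = √(-10662) = I*√10662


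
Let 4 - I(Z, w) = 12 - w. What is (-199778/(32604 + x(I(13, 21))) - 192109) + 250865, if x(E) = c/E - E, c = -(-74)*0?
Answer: 83248566/1417 ≈ 58750.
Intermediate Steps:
I(Z, w) = -8 + w (I(Z, w) = 4 - (12 - w) = 4 + (-12 + w) = -8 + w)
c = 0 (c = -37*0 = 0)
x(E) = -E (x(E) = 0/E - E = 0 - E = -E)
(-199778/(32604 + x(I(13, 21))) - 192109) + 250865 = (-199778/(32604 - (-8 + 21)) - 192109) + 250865 = (-199778/(32604 - 1*13) - 192109) + 250865 = (-199778/(32604 - 13) - 192109) + 250865 = (-199778/32591 - 192109) + 250865 = (-199778*1/32591 - 192109) + 250865 = (-8686/1417 - 192109) + 250865 = -272227139/1417 + 250865 = 83248566/1417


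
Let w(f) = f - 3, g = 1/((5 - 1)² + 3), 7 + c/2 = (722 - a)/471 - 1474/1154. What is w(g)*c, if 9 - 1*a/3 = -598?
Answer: 2057104/32889 ≈ 62.547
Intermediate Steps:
a = 1821 (a = 27 - 3*(-598) = 27 + 1794 = 1821)
c = -36734/1731 (c = -14 + 2*((722 - 1*1821)/471 - 1474/1154) = -14 + 2*((722 - 1821)*(1/471) - 1474*1/1154) = -14 + 2*(-1099*1/471 - 737/577) = -14 + 2*(-7/3 - 737/577) = -14 + 2*(-6250/1731) = -14 - 12500/1731 = -36734/1731 ≈ -21.221)
g = 1/19 (g = 1/(4² + 3) = 1/(16 + 3) = 1/19 ≈ 0.052632)
w(f) = -3 + f
w(g)*c = (-3 + 1/19)*(-36734/1731) = -56/19*(-36734/1731) = 2057104/32889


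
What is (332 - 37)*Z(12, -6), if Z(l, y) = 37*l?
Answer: 130980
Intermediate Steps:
(332 - 37)*Z(12, -6) = (332 - 37)*(37*12) = 295*444 = 130980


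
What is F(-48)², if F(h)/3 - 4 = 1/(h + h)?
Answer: 146689/1024 ≈ 143.25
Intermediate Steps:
F(h) = 12 + 3/(2*h) (F(h) = 12 + 3/(h + h) = 12 + 3/((2*h)) = 12 + 3*(1/(2*h)) = 12 + 3/(2*h))
F(-48)² = (12 + (3/2)/(-48))² = (12 + (3/2)*(-1/48))² = (12 - 1/32)² = (383/32)² = 146689/1024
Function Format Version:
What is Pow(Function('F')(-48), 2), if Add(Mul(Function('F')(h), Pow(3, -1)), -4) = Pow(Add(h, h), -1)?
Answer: Rational(146689, 1024) ≈ 143.25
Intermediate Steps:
Function('F')(h) = Add(12, Mul(Rational(3, 2), Pow(h, -1))) (Function('F')(h) = Add(12, Mul(3, Pow(Add(h, h), -1))) = Add(12, Mul(3, Pow(Mul(2, h), -1))) = Add(12, Mul(3, Mul(Rational(1, 2), Pow(h, -1)))) = Add(12, Mul(Rational(3, 2), Pow(h, -1))))
Pow(Function('F')(-48), 2) = Pow(Add(12, Mul(Rational(3, 2), Pow(-48, -1))), 2) = Pow(Add(12, Mul(Rational(3, 2), Rational(-1, 48))), 2) = Pow(Add(12, Rational(-1, 32)), 2) = Pow(Rational(383, 32), 2) = Rational(146689, 1024)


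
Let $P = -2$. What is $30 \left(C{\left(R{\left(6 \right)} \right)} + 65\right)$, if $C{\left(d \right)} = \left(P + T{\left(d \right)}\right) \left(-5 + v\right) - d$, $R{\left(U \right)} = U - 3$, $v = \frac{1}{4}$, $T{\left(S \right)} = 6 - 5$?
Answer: $\frac{4005}{2} \approx 2002.5$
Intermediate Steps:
$T{\left(S \right)} = 1$
$v = \frac{1}{4} \approx 0.25$
$R{\left(U \right)} = -3 + U$
$C{\left(d \right)} = \frac{19}{4} - d$ ($C{\left(d \right)} = \left(-2 + 1\right) \left(-5 + \frac{1}{4}\right) - d = \left(-1\right) \left(- \frac{19}{4}\right) - d = \frac{19}{4} - d$)
$30 \left(C{\left(R{\left(6 \right)} \right)} + 65\right) = 30 \left(\left(\frac{19}{4} - \left(-3 + 6\right)\right) + 65\right) = 30 \left(\left(\frac{19}{4} - 3\right) + 65\right) = 30 \left(\frac{7}{4} + 65\right) = 30 \cdot \frac{267}{4} = \frac{4005}{2}$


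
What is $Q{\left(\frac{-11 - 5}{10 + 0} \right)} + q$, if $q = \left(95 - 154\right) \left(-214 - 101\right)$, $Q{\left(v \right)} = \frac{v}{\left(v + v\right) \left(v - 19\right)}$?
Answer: $\frac{3828505}{206} \approx 18585.0$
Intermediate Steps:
$Q{\left(v \right)} = \frac{1}{2 \left(-19 + v\right)}$ ($Q{\left(v \right)} = \frac{v}{2 v \left(-19 + v\right)} = v \frac{1}{2 v \left(-19 + v\right)} = \frac{1}{2 \left(-19 + v\right)}$)
$q = 18585$ ($q = \left(-59\right) \left(-315\right) = 18585$)
$Q{\left(\frac{-11 - 5}{10 + 0} \right)} + q = \frac{1}{2 \left(-19 + \frac{-11 - 5}{10 + 0}\right)} + 18585 = \frac{1}{2 \left(-19 - \frac{16}{10}\right)} + 18585 = \frac{1}{2 \left(-19 - \frac{8}{5}\right)} + 18585 = \frac{1}{2 \left(- \frac{103}{5}\right)} + 18585 = \frac{1}{2} \left(- \frac{5}{103}\right) + 18585 = - \frac{5}{206} + 18585 = \frac{3828505}{206}$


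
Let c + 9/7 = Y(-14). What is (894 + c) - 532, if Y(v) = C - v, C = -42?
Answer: 2329/7 ≈ 332.71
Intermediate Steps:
Y(v) = -42 - v
c = -205/7 (c = -9/7 + (-42 - 1*(-14)) = -9/7 + (-42 + 14) = -9/7 - 28 = -205/7 ≈ -29.286)
(894 + c) - 532 = (894 - 205/7) - 532 = 6053/7 - 532 = 2329/7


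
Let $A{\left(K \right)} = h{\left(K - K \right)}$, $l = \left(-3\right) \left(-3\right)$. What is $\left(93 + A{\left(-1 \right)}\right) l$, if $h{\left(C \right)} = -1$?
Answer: $828$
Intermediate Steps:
$l = 9$
$A{\left(K \right)} = -1$
$\left(93 + A{\left(-1 \right)}\right) l = \left(93 - 1\right) 9 = 92 \cdot 9 = 828$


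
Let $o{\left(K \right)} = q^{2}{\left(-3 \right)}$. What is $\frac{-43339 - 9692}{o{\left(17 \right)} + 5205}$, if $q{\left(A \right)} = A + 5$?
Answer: $- \frac{53031}{5209} \approx -10.181$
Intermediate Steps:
$q{\left(A \right)} = 5 + A$
$o{\left(K \right)} = 4$ ($o{\left(K \right)} = \left(5 - 3\right)^{2} = 2^{2} = 4$)
$\frac{-43339 - 9692}{o{\left(17 \right)} + 5205} = \frac{-43339 - 9692}{4 + 5205} = - \frac{53031}{5209}$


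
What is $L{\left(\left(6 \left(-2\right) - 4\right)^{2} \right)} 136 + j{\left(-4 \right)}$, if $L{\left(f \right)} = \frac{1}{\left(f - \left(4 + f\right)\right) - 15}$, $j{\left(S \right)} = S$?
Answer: $- \frac{212}{19} \approx -11.158$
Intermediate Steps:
$L{\left(f \right)} = - \frac{1}{19}$ ($L{\left(f \right)} = \frac{1}{\left(f - \left(4 + f\right)\right) - 15} = \frac{1}{-4 - 15} = \frac{1}{-19} = - \frac{1}{19}$)
$L{\left(\left(6 \left(-2\right) - 4\right)^{2} \right)} 136 + j{\left(-4 \right)} = \left(- \frac{1}{19}\right) 136 - 4 = - \frac{136}{19} - 4 = - \frac{212}{19}$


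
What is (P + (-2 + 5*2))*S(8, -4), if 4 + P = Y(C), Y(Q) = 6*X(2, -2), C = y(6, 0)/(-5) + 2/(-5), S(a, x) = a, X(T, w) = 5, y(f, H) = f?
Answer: 272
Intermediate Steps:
C = -8/5 (C = 6/(-5) + 2/(-5) = 6*(-⅕) + 2*(-⅕) = -6/5 - ⅖ = -8/5 ≈ -1.6000)
Y(Q) = 30 (Y(Q) = 6*5 = 30)
P = 26 (P = -4 + 30 = 26)
(P + (-2 + 5*2))*S(8, -4) = (26 + (-2 + 5*2))*8 = (26 + (-2 + 10))*8 = (26 + 8)*8 = 34*8 = 272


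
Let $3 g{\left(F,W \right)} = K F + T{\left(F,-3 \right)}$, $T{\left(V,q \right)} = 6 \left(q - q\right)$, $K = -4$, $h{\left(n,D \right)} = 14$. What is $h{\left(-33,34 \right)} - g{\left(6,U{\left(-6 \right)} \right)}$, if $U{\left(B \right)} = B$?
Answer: $22$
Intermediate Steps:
$T{\left(V,q \right)} = 0$ ($T{\left(V,q \right)} = 6 \cdot 0 = 0$)
$g{\left(F,W \right)} = - \frac{4 F}{3}$ ($g{\left(F,W \right)} = \frac{- 4 F + 0}{3} = \frac{\left(-4\right) F}{3} = - \frac{4 F}{3}$)
$h{\left(-33,34 \right)} - g{\left(6,U{\left(-6 \right)} \right)} = 14 - \left(- \frac{4}{3}\right) 6 = 14 - -8 = 14 + 8 = 22$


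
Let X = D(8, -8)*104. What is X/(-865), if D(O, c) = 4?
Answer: -416/865 ≈ -0.48092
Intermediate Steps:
X = 416 (X = 4*104 = 416)
X/(-865) = 416/(-865) = 416*(-1/865) = -416/865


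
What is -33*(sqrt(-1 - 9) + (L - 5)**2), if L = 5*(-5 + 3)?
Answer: -7425 - 33*I*sqrt(10) ≈ -7425.0 - 104.36*I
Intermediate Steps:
L = -10 (L = 5*(-2) = -10)
-33*(sqrt(-1 - 9) + (L - 5)**2) = -33*(sqrt(-1 - 9) + (-10 - 5)**2) = -33*(sqrt(-10) + (-15)**2) = -33*(I*sqrt(10) + 225) = -33*(225 + I*sqrt(10)) = -7425 - 33*I*sqrt(10)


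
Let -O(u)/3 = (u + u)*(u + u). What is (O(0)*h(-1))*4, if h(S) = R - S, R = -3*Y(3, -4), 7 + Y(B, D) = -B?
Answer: 0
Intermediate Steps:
Y(B, D) = -7 - B
R = 30 (R = -3*(-7 - 1*3) = -3*(-7 - 3) = -3*(-10) = 30)
O(u) = -12*u² (O(u) = -3*(u + u)*(u + u) = -3*2*u*2*u = -12*u²)
h(S) = 30 - S
(O(0)*h(-1))*4 = ((-12*0²)*(30 - 1*(-1)))*4 = ((-12*0)*(30 + 1))*4 = (0*31)*4 = 0*4 = 0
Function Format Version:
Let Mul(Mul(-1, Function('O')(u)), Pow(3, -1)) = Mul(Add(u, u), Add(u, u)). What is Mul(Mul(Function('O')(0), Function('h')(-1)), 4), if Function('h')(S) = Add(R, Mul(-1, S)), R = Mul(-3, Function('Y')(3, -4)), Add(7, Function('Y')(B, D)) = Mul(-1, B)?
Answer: 0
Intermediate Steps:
Function('Y')(B, D) = Add(-7, Mul(-1, B))
R = 30 (R = Mul(-3, Add(-7, Mul(-1, 3))) = Mul(-3, Add(-7, -3)) = Mul(-3, -10) = 30)
Function('O')(u) = Mul(-12, Pow(u, 2)) (Function('O')(u) = Mul(-3, Mul(Add(u, u), Add(u, u))) = Mul(-3, Mul(Mul(2, u), Mul(2, u))) = Mul(-3, Mul(4, Pow(u, 2))) = Mul(-12, Pow(u, 2)))
Function('h')(S) = Add(30, Mul(-1, S))
Mul(Mul(Function('O')(0), Function('h')(-1)), 4) = Mul(Mul(Mul(-12, Pow(0, 2)), Add(30, Mul(-1, -1))), 4) = Mul(Mul(Mul(-12, 0), Add(30, 1)), 4) = Mul(Mul(0, 31), 4) = Mul(0, 4) = 0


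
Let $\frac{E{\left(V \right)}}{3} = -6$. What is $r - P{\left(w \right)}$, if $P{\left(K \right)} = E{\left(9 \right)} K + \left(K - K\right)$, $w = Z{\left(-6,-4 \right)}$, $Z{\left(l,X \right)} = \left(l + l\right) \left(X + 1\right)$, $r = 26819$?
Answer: $27467$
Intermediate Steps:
$E{\left(V \right)} = -18$ ($E{\left(V \right)} = 3 \left(-6\right) = -18$)
$Z{\left(l,X \right)} = 2 l \left(1 + X\right)$
$w = 36$ ($w = 2 \left(-6\right) \left(1 - 4\right) = 2 \left(-6\right) \left(-3\right) = 36$)
$P{\left(K \right)} = - 18 K$ ($P{\left(K \right)} = - 18 K + \left(K - K\right) = - 18 K + 0 = - 18 K$)
$r - P{\left(w \right)} = 26819 - \left(-18\right) 36 = 26819 - -648 = 26819 + 648 = 27467$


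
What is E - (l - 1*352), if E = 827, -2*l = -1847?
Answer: 511/2 ≈ 255.50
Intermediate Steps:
l = 1847/2 (l = -1/2*(-1847) = 1847/2 ≈ 923.50)
E - (l - 1*352) = 827 - (1847/2 - 1*352) = 827 - (1847/2 - 352) = 827 - 1*1143/2 = 827 - 1143/2 = 511/2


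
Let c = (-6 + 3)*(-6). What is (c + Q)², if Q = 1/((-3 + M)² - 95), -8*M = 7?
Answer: 8478358084/26204161 ≈ 323.55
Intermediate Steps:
M = -7/8 (M = -⅛*7 = -7/8 ≈ -0.87500)
Q = -64/5119 (Q = 1/((-3 - 7/8)² - 95) = 1/((-31/8)² - 95) = 1/(961/64 - 95) = 1/(-5119/64) = -64/5119 ≈ -0.012502)
c = 18 (c = -3*(-6) = 18)
(c + Q)² = (18 - 64/5119)² = (92078/5119)² = 8478358084/26204161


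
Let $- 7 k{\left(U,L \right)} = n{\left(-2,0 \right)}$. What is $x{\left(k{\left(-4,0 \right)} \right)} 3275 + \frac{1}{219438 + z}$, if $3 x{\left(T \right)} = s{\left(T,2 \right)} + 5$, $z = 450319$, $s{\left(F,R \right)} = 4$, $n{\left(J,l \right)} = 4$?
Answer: $\frac{6580362526}{669757} \approx 9825.0$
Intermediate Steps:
$k{\left(U,L \right)} = - \frac{4}{7}$ ($k{\left(U,L \right)} = \left(- \frac{1}{7}\right) 4 = - \frac{4}{7}$)
$x{\left(T \right)} = 3$ ($x{\left(T \right)} = \frac{4 + 5}{3} = \frac{1}{3} \cdot 9 = 3$)
$x{\left(k{\left(-4,0 \right)} \right)} 3275 + \frac{1}{219438 + z} = 3 \cdot 3275 + \frac{1}{219438 + 450319} = 9825 + \frac{1}{669757} = \frac{6580362526}{669757}$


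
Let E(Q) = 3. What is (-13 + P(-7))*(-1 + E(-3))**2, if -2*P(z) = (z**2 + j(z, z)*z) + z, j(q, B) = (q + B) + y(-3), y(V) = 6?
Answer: -248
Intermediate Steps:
j(q, B) = 6 + B + q (j(q, B) = (q + B) + 6 = (B + q) + 6 = 6 + B + q)
P(z) = -z/2 - z**2/2 - z*(6 + 2*z)/2 (P(z) = -((z**2 + (6 + z + z)*z) + z)/2 = -((z**2 + (6 + 2*z)*z) + z)/2 = -((z**2 + z*(6 + 2*z)) + z)/2 = -(z + z**2 + z*(6 + 2*z))/2 = -z/2 - z**2/2 - z*(6 + 2*z)/2)
(-13 + P(-7))*(-1 + E(-3))**2 = (-13 - 1/2*(-7)*(7 + 3*(-7)))*(-1 + 3)**2 = (-13 - 1/2*(-7)*(7 - 21))*2**2 = (-13 - 1/2*(-7)*(-14))*4 = (-13 - 49)*4 = -62*4 = -248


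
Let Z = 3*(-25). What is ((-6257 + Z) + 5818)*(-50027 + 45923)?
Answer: 2109456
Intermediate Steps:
Z = -75
((-6257 + Z) + 5818)*(-50027 + 45923) = ((-6257 - 75) + 5818)*(-50027 + 45923) = (-6332 + 5818)*(-4104) = -514*(-4104) = 2109456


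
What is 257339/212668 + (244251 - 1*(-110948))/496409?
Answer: 203284856583/105570309212 ≈ 1.9256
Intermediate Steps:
257339/212668 + (244251 - 1*(-110948))/496409 = 257339*(1/212668) + (244251 + 110948)*(1/496409) = 257339/212668 + 355199*(1/496409) = 257339/212668 + 355199/496409 = 203284856583/105570309212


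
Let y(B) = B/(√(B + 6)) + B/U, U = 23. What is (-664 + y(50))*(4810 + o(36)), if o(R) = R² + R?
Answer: -93493524/23 + 76775*√14/7 ≈ -4.0239e+6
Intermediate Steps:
y(B) = B/23 + B/√(6 + B) (y(B) = B/(√(B + 6)) + B/23 = B/(√(6 + B)) + B*(1/23) = B/√(6 + B) + B/23 = B/23 + B/√(6 + B))
o(R) = R + R²
(-664 + y(50))*(4810 + o(36)) = (-664 + ((1/23)*50 + 50/√(6 + 50)))*(4810 + 36*(1 + 36)) = (-664 + (50/23 + 50/√56))*(4810 + 36*37) = (-664 + (50/23 + 50*(√14/28)))*(4810 + 1332) = (-664 + (50/23 + 25*√14/14))*6142 = (-15222/23 + 25*√14/14)*6142 = -93493524/23 + 76775*√14/7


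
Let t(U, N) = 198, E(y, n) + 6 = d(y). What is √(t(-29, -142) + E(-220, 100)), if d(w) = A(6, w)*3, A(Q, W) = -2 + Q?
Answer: 2*√51 ≈ 14.283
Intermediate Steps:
d(w) = 12 (d(w) = (-2 + 6)*3 = 4*3 = 12)
E(y, n) = 6 (E(y, n) = -6 + 12 = 6)
√(t(-29, -142) + E(-220, 100)) = √(198 + 6) = √204 = 2*√51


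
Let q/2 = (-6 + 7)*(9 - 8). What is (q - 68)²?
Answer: 4356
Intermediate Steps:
q = 2 (q = 2*((-6 + 7)*(9 - 8)) = 2*(1*1) = 2*1 = 2)
(q - 68)² = (2 - 68)² = (-66)² = 4356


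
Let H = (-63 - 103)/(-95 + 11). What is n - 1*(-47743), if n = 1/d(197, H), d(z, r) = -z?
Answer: 9405370/197 ≈ 47743.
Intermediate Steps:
H = 83/42 (H = -166/(-84) = -166*(-1/84) = 83/42 ≈ 1.9762)
n = -1/197 (n = 1/(-1*197) = 1/(-197) = -1/197 ≈ -0.0050761)
n - 1*(-47743) = -1/197 - 1*(-47743) = -1/197 + 47743 = 9405370/197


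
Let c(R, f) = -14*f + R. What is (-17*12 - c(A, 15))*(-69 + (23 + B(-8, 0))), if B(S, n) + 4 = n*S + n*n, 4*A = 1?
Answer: -575/2 ≈ -287.50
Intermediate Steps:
A = ¼ (A = (¼)*1 = ¼ ≈ 0.25000)
B(S, n) = -4 + n² + S*n (B(S, n) = -4 + (n*S + n*n) = -4 + (S*n + n²) = -4 + (n² + S*n) = -4 + n² + S*n)
c(R, f) = R - 14*f
(-17*12 - c(A, 15))*(-69 + (23 + B(-8, 0))) = (-17*12 - (¼ - 14*15))*(-69 + (23 + (-4 + 0² - 8*0))) = (-204 - (¼ - 210))*(-69 + (23 + (-4 + 0 + 0))) = (-204 - 1*(-839/4))*(-69 + (23 - 4)) = (-204 + 839/4)*(-69 + 19) = (23/4)*(-50) = -575/2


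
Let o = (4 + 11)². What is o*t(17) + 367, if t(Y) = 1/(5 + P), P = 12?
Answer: 6464/17 ≈ 380.24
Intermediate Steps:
t(Y) = 1/17 (t(Y) = 1/(5 + 12) = 1/17)
o = 225 (o = 15² = 225)
o*t(17) + 367 = 225*(1/17) + 367 = 225/17 + 367 = 6464/17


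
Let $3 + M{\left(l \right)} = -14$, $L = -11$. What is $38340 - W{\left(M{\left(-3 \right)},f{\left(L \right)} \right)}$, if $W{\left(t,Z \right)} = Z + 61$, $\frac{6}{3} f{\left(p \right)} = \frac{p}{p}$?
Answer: $\frac{76557}{2} \approx 38279.0$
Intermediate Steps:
$f{\left(p \right)} = \frac{1}{2}$ ($f{\left(p \right)} = \frac{p \frac{1}{p}}{2} = \frac{1}{2} \cdot 1 = \frac{1}{2}$)
$M{\left(l \right)} = -17$ ($M{\left(l \right)} = -3 - 14 = -17$)
$W{\left(t,Z \right)} = 61 + Z$
$38340 - W{\left(M{\left(-3 \right)},f{\left(L \right)} \right)} = 38340 - \left(61 + \frac{1}{2}\right) = 38340 - \frac{123}{2} = \frac{76557}{2}$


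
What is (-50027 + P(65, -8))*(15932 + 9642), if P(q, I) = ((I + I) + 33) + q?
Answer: -1277293430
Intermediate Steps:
P(q, I) = 33 + q + 2*I (P(q, I) = (2*I + 33) + q = (33 + 2*I) + q = 33 + q + 2*I)
(-50027 + P(65, -8))*(15932 + 9642) = (-50027 + (33 + 65 + 2*(-8)))*(15932 + 9642) = (-50027 + (33 + 65 - 16))*25574 = (-50027 + 82)*25574 = -49945*25574 = -1277293430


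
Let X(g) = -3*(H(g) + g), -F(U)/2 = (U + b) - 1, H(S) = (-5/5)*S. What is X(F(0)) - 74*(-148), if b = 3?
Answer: 10952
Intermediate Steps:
H(S) = -S (H(S) = (-5*1/5)*S = -S)
F(U) = -4 - 2*U (F(U) = -2*((U + 3) - 1) = -2*((3 + U) - 1) = -2*(2 + U) = -4 - 2*U)
X(g) = 0 (X(g) = -3*(-g + g) = -3*0 = 0)
X(F(0)) - 74*(-148) = 0 - 74*(-148) = 0 + 10952 = 10952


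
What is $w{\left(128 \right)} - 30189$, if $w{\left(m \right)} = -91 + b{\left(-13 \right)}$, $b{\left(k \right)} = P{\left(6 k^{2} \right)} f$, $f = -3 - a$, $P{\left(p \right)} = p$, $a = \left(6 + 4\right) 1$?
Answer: $-43462$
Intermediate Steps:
$a = 10$ ($a = 10 \cdot 1 = 10$)
$f = -13$ ($f = -3 - 10 = -13$)
$b{\left(k \right)} = - 78 k^{2}$ ($b{\left(k \right)} = 6 k^{2} \left(-13\right) = - 78 k^{2}$)
$w{\left(m \right)} = -13273$ ($w{\left(m \right)} = -91 - 78 \left(-13\right)^{2} = -91 - 13182 = -13273$)
$w{\left(128 \right)} - 30189 = -13273 - 30189 = -43462$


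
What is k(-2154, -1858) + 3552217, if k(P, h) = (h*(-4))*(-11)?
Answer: 3470465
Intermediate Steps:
k(P, h) = 44*h (k(P, h) = -4*h*(-11) = 44*h)
k(-2154, -1858) + 3552217 = 44*(-1858) + 3552217 = -81752 + 3552217 = 3470465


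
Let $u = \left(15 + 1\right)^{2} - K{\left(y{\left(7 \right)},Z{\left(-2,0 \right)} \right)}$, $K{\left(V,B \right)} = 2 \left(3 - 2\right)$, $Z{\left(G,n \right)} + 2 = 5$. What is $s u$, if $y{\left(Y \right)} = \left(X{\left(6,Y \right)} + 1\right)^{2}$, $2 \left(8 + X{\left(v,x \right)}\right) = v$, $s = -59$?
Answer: $-14986$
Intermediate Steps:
$X{\left(v,x \right)} = -8 + \frac{v}{2}$
$y{\left(Y \right)} = 16$ ($y{\left(Y \right)} = \left(\left(-8 + \frac{1}{2} \cdot 6\right) + 1\right)^{2} = \left(\left(-8 + 3\right) + 1\right)^{2} = \left(-5 + 1\right)^{2} = \left(-4\right)^{2} = 16$)
$Z{\left(G,n \right)} = 3$ ($Z{\left(G,n \right)} = -2 + 5 = 3$)
$K{\left(V,B \right)} = 2$ ($K{\left(V,B \right)} = 2 \cdot 1 = 2$)
$u = 254$ ($u = \left(15 + 1\right)^{2} - 2 = 16^{2} - 2 = 256 - 2 = 254$)
$s u = \left(-59\right) 254 = -14986$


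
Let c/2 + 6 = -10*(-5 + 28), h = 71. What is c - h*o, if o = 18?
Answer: -1750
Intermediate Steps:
c = -472 (c = -12 + 2*(-10*(-5 + 28)) = -12 + 2*(-10*23) = -12 + 2*(-230) = -12 - 460 = -472)
c - h*o = -472 - 71*18 = -472 - 1*1278 = -472 - 1278 = -1750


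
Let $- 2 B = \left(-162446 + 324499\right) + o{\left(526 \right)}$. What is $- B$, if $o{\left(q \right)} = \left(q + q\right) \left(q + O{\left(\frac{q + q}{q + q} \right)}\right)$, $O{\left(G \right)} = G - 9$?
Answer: $\frac{706989}{2} \approx 3.5349 \cdot 10^{5}$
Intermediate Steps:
$O{\left(G \right)} = -9 + G$
$o{\left(q \right)} = 2 q \left(-8 + q\right)$ ($o{\left(q \right)} = \left(q + q\right) \left(q - \left(9 - \frac{q + q}{q + q}\right)\right) = 2 q \left(q - \left(9 - \frac{2 q}{2 q}\right)\right) = 2 q \left(q + \left(-9 + 2 q \frac{1}{2 q}\right)\right) = 2 q \left(q + \left(-9 + 1\right)\right) = 2 q \left(q - 8\right) = 2 q \left(-8 + q\right)$)
$B = - \frac{706989}{2}$ ($B = - \frac{\left(-162446 + 324499\right) + 2 \cdot 526 \left(-8 + 526\right)}{2} = - \frac{162053 + 2 \cdot 526 \cdot 518}{2} = - \frac{162053 + 544936}{2} = \left(- \frac{1}{2}\right) 706989 = - \frac{706989}{2} \approx -3.5349 \cdot 10^{5}$)
$- B = \left(-1\right) \left(- \frac{706989}{2}\right) = \frac{706989}{2}$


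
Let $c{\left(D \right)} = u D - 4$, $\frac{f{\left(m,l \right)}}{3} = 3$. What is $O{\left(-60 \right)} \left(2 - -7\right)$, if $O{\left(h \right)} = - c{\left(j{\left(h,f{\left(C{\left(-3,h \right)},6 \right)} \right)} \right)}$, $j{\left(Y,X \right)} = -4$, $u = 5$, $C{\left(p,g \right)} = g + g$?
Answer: $216$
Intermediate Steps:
$C{\left(p,g \right)} = 2 g$
$f{\left(m,l \right)} = 9$ ($f{\left(m,l \right)} = 3 \cdot 3 = 9$)
$c{\left(D \right)} = -4 + 5 D$ ($c{\left(D \right)} = 5 D - 4 = -4 + 5 D$)
$O{\left(h \right)} = 24$ ($O{\left(h \right)} = - (-4 + 5 \left(-4\right)) = - (-4 - 20) = \left(-1\right) \left(-24\right) = 24$)
$O{\left(-60 \right)} \left(2 - -7\right) = 24 \left(2 - -7\right) = 24 \left(2 + 7\right) = 24 \cdot 9 = 216$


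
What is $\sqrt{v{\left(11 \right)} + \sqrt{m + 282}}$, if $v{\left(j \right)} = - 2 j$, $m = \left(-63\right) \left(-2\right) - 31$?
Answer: $\sqrt{-22 + \sqrt{377}} \approx 1.6073 i$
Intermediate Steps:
$m = 95$ ($m = 126 - 31 = 95$)
$\sqrt{v{\left(11 \right)} + \sqrt{m + 282}} = \sqrt{\left(-2\right) 11 + \sqrt{95 + 282}} = \sqrt{-22 + \sqrt{377}}$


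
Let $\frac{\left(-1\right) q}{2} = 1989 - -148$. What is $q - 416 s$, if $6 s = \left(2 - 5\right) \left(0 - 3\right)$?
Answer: $-4898$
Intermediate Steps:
$s = \frac{3}{2}$ ($s = \frac{\left(2 - 5\right) \left(0 - 3\right)}{6} = \frac{\left(-3\right) \left(-3\right)}{6} = \frac{1}{6} \cdot 9 = \frac{3}{2} \approx 1.5$)
$q = -4274$ ($q = - 2 \left(1989 - -148\right) = - 2 \left(1989 + \left(-20 + 168\right)\right) = - 2 \left(1989 + 148\right) = \left(-2\right) 2137 = -4274$)
$q - 416 s = -4274 - 416 \cdot \frac{3}{2} = -4274 - 624 = -4898$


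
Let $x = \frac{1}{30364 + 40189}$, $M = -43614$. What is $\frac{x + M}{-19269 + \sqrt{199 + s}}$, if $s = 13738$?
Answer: $\frac{59292611786529}{26194947754472} + \frac{3077098541 \sqrt{13937}}{26194947754472} \approx 2.2774$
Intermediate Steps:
$x = \frac{1}{70553} \approx 1.4174 \cdot 10^{-5}$
$\frac{x + M}{-19269 + \sqrt{199 + s}} = \frac{\frac{1}{70553} - 43614}{-19269 + \sqrt{199 + 13738}} = - \frac{3077098541}{70553 \left(-19269 + \sqrt{13937}\right)}$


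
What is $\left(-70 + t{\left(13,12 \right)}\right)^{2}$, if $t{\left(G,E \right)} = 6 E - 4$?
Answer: $4$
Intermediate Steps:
$t{\left(G,E \right)} = -4 + 6 E$
$\left(-70 + t{\left(13,12 \right)}\right)^{2} = \left(-70 + \left(-4 + 6 \cdot 12\right)\right)^{2} = \left(-70 + \left(-4 + 72\right)\right)^{2} = \left(-70 + 68\right)^{2} = \left(-2\right)^{2} = 4$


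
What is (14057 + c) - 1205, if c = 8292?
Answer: 21144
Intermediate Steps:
(14057 + c) - 1205 = (14057 + 8292) - 1205 = 22349 - 1205 = 21144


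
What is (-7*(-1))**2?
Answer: 49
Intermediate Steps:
(-7*(-1))**2 = 7**2 = 49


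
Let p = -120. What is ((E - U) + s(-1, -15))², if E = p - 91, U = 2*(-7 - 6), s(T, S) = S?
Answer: 40000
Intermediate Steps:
U = -26 (U = 2*(-13) = -26)
E = -211 (E = -120 - 91 = -211)
((E - U) + s(-1, -15))² = ((-211 - 1*(-26)) - 15)² = ((-211 + 26) - 15)² = (-185 - 15)² = (-200)² = 40000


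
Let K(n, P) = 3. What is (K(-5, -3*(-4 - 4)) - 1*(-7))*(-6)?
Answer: -60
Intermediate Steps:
(K(-5, -3*(-4 - 4)) - 1*(-7))*(-6) = (3 - 1*(-7))*(-6) = (3 + 7)*(-6) = 10*(-6) = -60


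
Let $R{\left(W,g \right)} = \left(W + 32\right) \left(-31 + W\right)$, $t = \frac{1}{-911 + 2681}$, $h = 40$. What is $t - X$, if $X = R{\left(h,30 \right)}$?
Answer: $- \frac{1146959}{1770} \approx -648.0$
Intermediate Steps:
$t = \frac{1}{1770} \approx 0.00056497$
$R{\left(W,g \right)} = \left(-31 + W\right) \left(32 + W\right)$ ($R{\left(W,g \right)} = \left(32 + W\right) \left(-31 + W\right) = \left(-31 + W\right) \left(32 + W\right)$)
$X = 648$ ($X = -992 + 40 + 40^{2} = -992 + 40 + 1600 = 648$)
$t - X = \frac{1}{1770} - 648 = - \frac{1146959}{1770}$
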